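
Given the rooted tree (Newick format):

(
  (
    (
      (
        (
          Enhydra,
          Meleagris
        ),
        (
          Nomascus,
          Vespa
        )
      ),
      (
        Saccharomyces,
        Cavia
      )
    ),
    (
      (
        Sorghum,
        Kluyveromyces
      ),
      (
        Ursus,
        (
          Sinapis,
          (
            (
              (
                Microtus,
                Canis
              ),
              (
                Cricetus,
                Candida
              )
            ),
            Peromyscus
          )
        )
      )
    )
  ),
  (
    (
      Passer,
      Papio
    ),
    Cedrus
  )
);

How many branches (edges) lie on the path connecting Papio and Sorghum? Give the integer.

7

The MRCA of Papio and Sorghum is the root of the tree.
From Papio up to that node: 3 branches. From Sorghum up to the same node: 4 branches. Total: 3 + 4 = 7.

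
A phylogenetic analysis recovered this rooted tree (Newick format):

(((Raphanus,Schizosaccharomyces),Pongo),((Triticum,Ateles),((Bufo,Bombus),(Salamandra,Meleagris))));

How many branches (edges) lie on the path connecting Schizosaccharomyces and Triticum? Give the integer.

6

The MRCA of Schizosaccharomyces and Triticum is the root of the tree.
From Schizosaccharomyces up to that node: 3 branches. From Triticum up to the same node: 3 branches. Total: 3 + 3 = 6.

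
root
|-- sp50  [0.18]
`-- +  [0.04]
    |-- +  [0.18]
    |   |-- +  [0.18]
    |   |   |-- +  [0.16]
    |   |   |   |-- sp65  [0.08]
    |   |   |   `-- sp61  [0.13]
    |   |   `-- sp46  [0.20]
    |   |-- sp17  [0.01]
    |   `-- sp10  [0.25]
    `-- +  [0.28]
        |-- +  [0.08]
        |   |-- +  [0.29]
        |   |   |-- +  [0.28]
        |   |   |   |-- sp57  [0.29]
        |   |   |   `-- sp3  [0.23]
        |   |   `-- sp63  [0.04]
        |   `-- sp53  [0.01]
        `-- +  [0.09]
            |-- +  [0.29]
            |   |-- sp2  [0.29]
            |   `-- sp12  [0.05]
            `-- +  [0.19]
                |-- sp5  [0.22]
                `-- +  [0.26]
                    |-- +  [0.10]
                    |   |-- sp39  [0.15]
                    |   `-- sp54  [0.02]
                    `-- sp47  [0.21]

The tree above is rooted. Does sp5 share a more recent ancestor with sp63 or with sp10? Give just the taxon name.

sp63

The MRCA of sp5 and sp63 subtends ((((sp57,sp3),sp63),sp53),((sp2,sp12),(sp5,((sp39,sp54),sp47)))) (10 taxa).
The MRCA of sp5 and sp10 subtends ((((sp65,sp61),sp46),sp17,sp10),((((sp57,sp3),sp63),sp53),((sp2,sp12),(sp5,((sp39,sp54),sp47))))) (15 taxa).
The first is nested inside the second, so sp5 shares a more recent common ancestor with sp63.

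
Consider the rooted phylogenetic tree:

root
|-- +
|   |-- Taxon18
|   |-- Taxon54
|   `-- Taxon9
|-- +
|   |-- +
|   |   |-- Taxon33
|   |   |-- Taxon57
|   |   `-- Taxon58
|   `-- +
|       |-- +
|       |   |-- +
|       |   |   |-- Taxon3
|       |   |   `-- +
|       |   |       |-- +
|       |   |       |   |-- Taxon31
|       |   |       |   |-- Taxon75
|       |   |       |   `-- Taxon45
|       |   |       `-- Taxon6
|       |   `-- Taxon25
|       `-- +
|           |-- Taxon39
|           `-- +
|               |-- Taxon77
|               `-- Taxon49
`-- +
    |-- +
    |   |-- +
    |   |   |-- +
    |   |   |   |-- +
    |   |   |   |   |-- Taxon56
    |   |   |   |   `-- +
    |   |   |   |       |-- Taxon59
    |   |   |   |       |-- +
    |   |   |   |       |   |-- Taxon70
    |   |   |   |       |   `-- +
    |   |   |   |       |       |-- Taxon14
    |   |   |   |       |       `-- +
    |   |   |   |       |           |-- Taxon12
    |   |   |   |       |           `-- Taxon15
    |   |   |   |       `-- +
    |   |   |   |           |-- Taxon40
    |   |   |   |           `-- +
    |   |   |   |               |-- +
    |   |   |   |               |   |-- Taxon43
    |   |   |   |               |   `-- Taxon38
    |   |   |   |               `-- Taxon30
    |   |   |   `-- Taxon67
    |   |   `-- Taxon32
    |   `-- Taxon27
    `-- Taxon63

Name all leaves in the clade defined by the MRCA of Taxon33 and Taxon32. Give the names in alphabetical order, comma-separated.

Tracing Taxon33: it sits inside (Taxon33,Taxon57,Taxon58).
Tracing Taxon32: it sits inside (((Taxon56,(Taxon59,(Taxon70,(Taxon14,(Taxon12,Taxon15))),(Taxon40,((Taxon43,Taxon38),Taxon30)))),Taxon67),Taxon32).
The smallest clade enclosing both is the whole tree (their MRCA is the root), so the answer is all 29 tips in alphabetical order.

Taxon12, Taxon14, Taxon15, Taxon18, Taxon25, Taxon27, Taxon3, Taxon30, Taxon31, Taxon32, Taxon33, Taxon38, Taxon39, Taxon40, Taxon43, Taxon45, Taxon49, Taxon54, Taxon56, Taxon57, Taxon58, Taxon59, Taxon6, Taxon63, Taxon67, Taxon70, Taxon75, Taxon77, Taxon9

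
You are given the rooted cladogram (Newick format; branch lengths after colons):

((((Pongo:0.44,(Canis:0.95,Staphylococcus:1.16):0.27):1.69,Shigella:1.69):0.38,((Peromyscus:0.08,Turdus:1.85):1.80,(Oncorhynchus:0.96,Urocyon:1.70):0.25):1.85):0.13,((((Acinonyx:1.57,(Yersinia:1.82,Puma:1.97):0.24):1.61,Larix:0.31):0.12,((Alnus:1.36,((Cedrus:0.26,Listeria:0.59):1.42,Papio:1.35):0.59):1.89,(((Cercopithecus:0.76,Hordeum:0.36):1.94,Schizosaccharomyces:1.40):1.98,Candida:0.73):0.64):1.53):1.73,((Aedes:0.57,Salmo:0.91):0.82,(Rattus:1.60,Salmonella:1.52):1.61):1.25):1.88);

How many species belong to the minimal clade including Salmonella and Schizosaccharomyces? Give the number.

16

The MRCA of Salmonella and Schizosaccharomyces is the node subtending ((((Acinonyx,(Yersinia,Puma)),Larix),((Alnus,((Cedrus,Listeria),Papio)),(((Cercopithecus,Hordeum),Schizosaccharomyces),Candida))),((Aedes,Salmo),(Rattus,Salmonella))).
That clade contains 16 terminal taxa: Acinonyx, Aedes, Alnus, Candida, Cedrus, Cercopithecus, Hordeum, Larix, Listeria, Papio, Puma, Rattus, Salmo, Salmonella, Schizosaccharomyces, Yersinia.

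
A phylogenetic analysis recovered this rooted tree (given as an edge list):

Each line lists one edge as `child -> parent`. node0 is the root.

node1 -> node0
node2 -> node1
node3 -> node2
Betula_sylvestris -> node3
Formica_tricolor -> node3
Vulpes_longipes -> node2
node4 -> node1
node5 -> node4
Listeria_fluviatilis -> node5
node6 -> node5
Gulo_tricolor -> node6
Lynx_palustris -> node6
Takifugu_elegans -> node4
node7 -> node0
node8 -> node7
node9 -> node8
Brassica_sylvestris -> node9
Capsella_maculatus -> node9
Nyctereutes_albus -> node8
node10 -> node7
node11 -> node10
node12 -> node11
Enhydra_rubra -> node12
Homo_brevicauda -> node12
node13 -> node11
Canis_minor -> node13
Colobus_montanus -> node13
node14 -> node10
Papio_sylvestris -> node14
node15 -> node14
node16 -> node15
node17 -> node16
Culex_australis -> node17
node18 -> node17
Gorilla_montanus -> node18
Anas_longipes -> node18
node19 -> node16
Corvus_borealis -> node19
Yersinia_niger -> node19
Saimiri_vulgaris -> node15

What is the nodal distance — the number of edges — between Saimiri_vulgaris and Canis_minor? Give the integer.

6

The MRCA of Saimiri_vulgaris and Canis_minor is the node subtending (((Enhydra_rubra,Homo_brevicauda),(Canis_minor,Colobus_montanus)),(Papio_sylvestris,(((Culex_australis,(Gorilla_montanus,Anas_longipes)),(Corvus_borealis,Yersinia_niger)),Saimiri_vulgaris))).
From Saimiri_vulgaris up to that node: 3 branches. From Canis_minor up to the same node: 3 branches. Total: 3 + 3 = 6.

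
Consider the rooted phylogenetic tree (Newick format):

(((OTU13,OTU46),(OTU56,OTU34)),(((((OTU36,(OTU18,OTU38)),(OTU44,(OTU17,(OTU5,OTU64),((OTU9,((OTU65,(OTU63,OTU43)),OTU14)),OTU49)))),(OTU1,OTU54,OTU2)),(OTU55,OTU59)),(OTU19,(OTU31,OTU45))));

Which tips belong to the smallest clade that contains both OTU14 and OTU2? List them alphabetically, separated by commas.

Tracing OTU14: it sits inside ((OTU65,(OTU63,OTU43)),OTU14).
Tracing OTU2: it sits inside (OTU1,OTU54,OTU2).
The smallest clade enclosing both is (((OTU36,(OTU18,OTU38)),(OTU44,(OTU17,(OTU5,OTU64),((OTU9,((OTU65,(OTU63,OTU43)),OTU14)),OTU49)))),(OTU1,OTU54,OTU2)); the answer is its 16 terminal taxa in alphabetical order.

OTU1, OTU14, OTU17, OTU18, OTU2, OTU36, OTU38, OTU43, OTU44, OTU49, OTU5, OTU54, OTU63, OTU64, OTU65, OTU9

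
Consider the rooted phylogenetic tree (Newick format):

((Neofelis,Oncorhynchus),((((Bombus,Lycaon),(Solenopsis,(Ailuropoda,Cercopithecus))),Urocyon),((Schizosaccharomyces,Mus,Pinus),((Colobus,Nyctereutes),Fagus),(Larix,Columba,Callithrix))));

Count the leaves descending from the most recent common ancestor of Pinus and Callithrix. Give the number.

9

The MRCA of Pinus and Callithrix is the node subtending ((Schizosaccharomyces,Mus,Pinus),((Colobus,Nyctereutes),Fagus),(Larix,Columba,Callithrix)).
That clade contains 9 terminal taxa: Callithrix, Colobus, Columba, Fagus, Larix, Mus, Nyctereutes, Pinus, Schizosaccharomyces.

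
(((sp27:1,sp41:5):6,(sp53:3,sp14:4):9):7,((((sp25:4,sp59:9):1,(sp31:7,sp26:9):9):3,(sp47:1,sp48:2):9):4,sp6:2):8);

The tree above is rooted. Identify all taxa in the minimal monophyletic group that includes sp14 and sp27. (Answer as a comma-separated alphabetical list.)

Tracing sp14: it sits inside (sp53,sp14).
Tracing sp27: it sits inside (sp27,sp41).
The smallest clade enclosing both is ((sp27,sp41),(sp53,sp14)); the answer is its 4 terminal taxa in alphabetical order.

sp14, sp27, sp41, sp53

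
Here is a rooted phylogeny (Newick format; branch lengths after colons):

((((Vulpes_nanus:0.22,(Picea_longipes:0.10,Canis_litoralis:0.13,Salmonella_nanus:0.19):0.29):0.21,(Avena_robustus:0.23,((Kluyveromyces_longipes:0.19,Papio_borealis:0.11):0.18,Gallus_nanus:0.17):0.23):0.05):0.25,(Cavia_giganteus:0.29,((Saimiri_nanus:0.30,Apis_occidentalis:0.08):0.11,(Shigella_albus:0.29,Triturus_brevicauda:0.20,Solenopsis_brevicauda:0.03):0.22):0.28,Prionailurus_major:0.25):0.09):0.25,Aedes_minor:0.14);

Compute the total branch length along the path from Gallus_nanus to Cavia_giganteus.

The path runs Gallus_nanus → … → MRCA → … → Cavia_giganteus; the MRCA is the node subtending (((Vulpes_nanus,(Picea_longipes,Canis_litoralis,Salmonella_nanus)),(Avena_robustus,((Kluyveromyces_longipes,Papio_borealis),Gallus_nanus))),(Cavia_giganteus,((Saimiri_nanus,Apis_occidentalis),(Shigella_albus,Triturus_brevicauda,Solenopsis_brevicauda)),Prionailurus_major)).
Branch lengths along that path: 0.17 + 0.23 + 0.05 + 0.25 + 0.09 + 0.29 = 1.08.

1.08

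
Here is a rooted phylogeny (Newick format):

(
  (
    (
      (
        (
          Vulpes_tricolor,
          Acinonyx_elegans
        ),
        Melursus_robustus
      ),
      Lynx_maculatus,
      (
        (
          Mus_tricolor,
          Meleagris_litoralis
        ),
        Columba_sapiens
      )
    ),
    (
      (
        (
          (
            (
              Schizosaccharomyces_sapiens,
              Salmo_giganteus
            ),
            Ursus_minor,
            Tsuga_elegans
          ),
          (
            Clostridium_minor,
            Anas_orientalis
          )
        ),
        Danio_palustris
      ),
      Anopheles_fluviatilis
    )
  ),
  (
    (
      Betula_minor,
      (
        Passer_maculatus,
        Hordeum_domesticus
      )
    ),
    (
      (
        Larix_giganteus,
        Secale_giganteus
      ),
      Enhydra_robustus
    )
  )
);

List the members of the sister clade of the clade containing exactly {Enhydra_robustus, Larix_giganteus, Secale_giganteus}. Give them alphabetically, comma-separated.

The clade containing exactly {Enhydra_robustus, Larix_giganteus, Secale_giganteus} attaches to the tree at the node subtending ((Betula_minor,(Passer_maculatus,Hordeum_domesticus)),((Larix_giganteus,Secale_giganteus),Enhydra_robustus)).
The other lineage descending from that same node — the sister group — is (Betula_minor,(Passer_maculatus,Hordeum_domesticus)); its 3 tips in alphabetical order are the answer.

Betula_minor, Hordeum_domesticus, Passer_maculatus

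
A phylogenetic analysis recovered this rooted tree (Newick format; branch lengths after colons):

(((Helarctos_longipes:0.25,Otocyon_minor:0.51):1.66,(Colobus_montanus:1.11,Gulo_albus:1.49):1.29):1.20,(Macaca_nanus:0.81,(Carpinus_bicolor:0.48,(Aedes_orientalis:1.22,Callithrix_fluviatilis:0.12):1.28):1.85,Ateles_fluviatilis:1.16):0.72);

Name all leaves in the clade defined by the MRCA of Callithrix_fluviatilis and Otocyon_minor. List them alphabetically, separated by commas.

Tracing Callithrix_fluviatilis: it sits inside (Aedes_orientalis,Callithrix_fluviatilis).
Tracing Otocyon_minor: it sits inside (Helarctos_longipes,Otocyon_minor).
The smallest clade enclosing both is the whole tree (their MRCA is the root), so the answer is all 9 tips in alphabetical order.

Aedes_orientalis, Ateles_fluviatilis, Callithrix_fluviatilis, Carpinus_bicolor, Colobus_montanus, Gulo_albus, Helarctos_longipes, Macaca_nanus, Otocyon_minor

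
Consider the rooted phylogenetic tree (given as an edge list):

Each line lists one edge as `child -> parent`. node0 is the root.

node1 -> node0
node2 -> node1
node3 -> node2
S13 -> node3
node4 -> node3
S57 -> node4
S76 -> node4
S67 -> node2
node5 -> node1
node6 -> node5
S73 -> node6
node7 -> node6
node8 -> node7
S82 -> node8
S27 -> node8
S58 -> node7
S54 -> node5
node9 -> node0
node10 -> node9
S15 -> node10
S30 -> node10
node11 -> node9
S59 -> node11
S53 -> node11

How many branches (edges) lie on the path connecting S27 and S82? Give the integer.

2

The MRCA of S27 and S82 is the node subtending (S82,S27).
From S27 up to that node: 1 branch. From S82 up to the same node: 1 branch. Total: 1 + 1 = 2.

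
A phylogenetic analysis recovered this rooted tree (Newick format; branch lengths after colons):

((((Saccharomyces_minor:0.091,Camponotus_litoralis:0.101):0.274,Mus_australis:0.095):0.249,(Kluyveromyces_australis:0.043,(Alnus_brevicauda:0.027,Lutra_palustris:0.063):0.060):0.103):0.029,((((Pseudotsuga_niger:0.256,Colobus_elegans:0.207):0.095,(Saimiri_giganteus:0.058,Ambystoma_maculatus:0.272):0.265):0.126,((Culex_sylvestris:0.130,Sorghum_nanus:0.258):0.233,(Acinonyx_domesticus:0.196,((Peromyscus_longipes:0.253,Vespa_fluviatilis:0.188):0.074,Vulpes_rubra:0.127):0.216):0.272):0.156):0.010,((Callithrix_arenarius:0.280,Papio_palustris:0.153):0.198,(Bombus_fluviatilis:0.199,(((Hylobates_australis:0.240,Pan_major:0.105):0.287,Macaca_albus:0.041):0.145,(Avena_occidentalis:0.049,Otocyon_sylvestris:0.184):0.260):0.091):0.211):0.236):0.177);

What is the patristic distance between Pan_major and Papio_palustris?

The path runs Pan_major → … → MRCA → … → Papio_palustris; the MRCA is the node subtending ((Callithrix_arenarius,Papio_palustris),(Bombus_fluviatilis,(((Hylobates_australis,Pan_major),Macaca_albus),(Avena_occidentalis,Otocyon_sylvestris)))).
Branch lengths along that path: 0.105 + 0.287 + 0.145 + 0.091 + 0.211 + 0.198 + 0.153 = 1.190.

1.190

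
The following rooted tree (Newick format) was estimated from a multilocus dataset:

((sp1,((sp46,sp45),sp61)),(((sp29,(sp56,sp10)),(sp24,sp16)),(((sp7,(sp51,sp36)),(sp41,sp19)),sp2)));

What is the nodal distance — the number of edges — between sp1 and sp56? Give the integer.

The MRCA of sp1 and sp56 is the root of the tree.
From sp1 up to that node: 2 branches. From sp56 up to the same node: 5 branches. Total: 2 + 5 = 7.

7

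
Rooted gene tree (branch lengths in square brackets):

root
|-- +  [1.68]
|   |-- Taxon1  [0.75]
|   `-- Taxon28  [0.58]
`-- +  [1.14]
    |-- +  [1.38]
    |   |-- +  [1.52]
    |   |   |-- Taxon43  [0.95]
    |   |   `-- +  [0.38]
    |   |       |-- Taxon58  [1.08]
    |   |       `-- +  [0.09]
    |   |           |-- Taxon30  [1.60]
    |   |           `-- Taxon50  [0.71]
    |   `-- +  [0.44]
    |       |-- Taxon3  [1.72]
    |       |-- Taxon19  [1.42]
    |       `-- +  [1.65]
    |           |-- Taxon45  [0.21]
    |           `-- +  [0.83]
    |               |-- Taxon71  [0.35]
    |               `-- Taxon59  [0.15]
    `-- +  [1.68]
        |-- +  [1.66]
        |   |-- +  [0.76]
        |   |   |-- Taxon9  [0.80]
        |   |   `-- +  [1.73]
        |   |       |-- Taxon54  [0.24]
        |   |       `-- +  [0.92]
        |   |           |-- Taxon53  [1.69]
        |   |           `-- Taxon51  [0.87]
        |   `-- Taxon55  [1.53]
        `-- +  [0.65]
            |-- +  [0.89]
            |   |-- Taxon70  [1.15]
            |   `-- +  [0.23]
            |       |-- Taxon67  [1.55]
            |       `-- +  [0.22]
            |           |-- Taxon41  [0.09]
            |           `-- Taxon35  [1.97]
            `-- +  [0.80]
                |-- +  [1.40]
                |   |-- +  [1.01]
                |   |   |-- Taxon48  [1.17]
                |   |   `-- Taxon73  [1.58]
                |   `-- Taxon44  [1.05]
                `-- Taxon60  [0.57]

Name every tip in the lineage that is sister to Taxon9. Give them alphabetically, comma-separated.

Taxon9 attaches to the tree at the node subtending (Taxon9,(Taxon54,(Taxon53,Taxon51))).
The other lineage descending from that same node — the sister group — is (Taxon54,(Taxon53,Taxon51)); its 3 tips in alphabetical order are the answer.

Taxon51, Taxon53, Taxon54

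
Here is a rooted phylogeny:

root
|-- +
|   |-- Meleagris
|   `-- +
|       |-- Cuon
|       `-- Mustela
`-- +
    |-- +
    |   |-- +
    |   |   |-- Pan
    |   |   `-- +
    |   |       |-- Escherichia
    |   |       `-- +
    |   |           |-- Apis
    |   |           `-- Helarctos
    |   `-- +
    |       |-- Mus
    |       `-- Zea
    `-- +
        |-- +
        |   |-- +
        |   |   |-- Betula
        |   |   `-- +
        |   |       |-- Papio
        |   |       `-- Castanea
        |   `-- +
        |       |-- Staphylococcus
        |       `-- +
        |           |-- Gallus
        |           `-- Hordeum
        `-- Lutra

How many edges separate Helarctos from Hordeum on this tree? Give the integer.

10

The MRCA of Helarctos and Hordeum is the node subtending (((Pan,(Escherichia,(Apis,Helarctos))),(Mus,Zea)),(((Betula,(Papio,Castanea)),(Staphylococcus,(Gallus,Hordeum))),Lutra)).
From Helarctos up to that node: 5 branches. From Hordeum up to the same node: 5 branches. Total: 5 + 5 = 10.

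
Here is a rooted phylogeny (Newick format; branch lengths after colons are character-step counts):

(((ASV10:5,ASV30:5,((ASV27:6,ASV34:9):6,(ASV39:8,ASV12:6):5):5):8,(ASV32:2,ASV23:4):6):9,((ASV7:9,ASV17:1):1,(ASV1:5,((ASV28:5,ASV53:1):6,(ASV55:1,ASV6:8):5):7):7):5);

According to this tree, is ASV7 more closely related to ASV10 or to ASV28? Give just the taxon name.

The MRCA of ASV7 and ASV28 subtends ((ASV7,ASV17),(ASV1,((ASV28,ASV53),(ASV55,ASV6)))) (7 taxa).
The MRCA of ASV7 and ASV10 is the root, subtending the entire tree (15 taxa).
The first is nested inside the second, so ASV7 shares a more recent common ancestor with ASV28.

ASV28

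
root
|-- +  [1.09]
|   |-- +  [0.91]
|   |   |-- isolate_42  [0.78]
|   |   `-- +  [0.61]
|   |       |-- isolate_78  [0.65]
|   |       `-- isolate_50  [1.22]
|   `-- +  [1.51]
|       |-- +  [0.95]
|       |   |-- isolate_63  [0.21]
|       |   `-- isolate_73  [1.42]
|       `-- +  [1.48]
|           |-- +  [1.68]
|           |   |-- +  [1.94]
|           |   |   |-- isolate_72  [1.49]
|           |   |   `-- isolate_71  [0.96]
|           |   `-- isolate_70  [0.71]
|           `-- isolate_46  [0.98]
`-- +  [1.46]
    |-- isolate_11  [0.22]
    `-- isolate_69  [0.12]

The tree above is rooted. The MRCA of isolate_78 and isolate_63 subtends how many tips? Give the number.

9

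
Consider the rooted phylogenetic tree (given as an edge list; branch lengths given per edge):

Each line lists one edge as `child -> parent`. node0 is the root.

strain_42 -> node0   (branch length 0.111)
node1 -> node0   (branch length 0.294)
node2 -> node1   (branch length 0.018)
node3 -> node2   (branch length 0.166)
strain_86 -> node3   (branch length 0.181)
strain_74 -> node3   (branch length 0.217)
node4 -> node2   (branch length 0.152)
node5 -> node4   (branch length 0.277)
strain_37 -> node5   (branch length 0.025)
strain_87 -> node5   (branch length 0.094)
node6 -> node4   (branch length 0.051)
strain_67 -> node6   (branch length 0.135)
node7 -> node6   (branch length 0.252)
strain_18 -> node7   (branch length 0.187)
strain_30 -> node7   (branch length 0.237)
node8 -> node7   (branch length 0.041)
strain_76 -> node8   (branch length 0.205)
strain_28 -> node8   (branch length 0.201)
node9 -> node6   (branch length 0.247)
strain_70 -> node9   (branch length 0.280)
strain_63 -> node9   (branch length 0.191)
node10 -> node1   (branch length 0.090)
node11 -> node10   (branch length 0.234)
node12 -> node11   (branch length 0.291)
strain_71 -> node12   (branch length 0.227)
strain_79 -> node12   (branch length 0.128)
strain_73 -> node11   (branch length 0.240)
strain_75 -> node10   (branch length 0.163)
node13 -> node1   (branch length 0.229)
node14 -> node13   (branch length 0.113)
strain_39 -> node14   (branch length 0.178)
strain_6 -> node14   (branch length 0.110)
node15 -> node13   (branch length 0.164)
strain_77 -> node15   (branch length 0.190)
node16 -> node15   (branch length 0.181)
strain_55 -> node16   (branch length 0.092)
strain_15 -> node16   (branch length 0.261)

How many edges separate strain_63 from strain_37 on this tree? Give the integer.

5

The MRCA of strain_63 and strain_37 is the node subtending ((strain_37,strain_87),(strain_67,(strain_18,strain_30,(strain_76,strain_28)),(strain_70,strain_63))).
From strain_63 up to that node: 3 branches. From strain_37 up to the same node: 2 branches. Total: 3 + 2 = 5.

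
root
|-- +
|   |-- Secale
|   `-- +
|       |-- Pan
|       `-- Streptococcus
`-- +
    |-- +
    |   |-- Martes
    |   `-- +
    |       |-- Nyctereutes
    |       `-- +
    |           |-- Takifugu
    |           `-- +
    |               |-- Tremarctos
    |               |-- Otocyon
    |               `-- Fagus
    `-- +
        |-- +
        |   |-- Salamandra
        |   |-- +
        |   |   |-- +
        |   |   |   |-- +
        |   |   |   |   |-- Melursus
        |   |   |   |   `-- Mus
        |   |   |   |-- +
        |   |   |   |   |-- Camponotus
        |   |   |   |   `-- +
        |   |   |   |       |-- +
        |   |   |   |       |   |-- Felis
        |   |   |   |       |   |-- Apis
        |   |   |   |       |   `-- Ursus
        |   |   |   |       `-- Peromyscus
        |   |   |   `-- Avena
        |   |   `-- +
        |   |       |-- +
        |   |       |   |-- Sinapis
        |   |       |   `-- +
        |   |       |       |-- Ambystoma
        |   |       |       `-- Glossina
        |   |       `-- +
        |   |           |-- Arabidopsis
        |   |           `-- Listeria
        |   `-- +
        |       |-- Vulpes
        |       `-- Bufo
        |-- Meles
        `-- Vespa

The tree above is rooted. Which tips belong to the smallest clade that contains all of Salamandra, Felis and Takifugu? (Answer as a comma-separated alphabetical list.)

Ambystoma, Apis, Arabidopsis, Avena, Bufo, Camponotus, Fagus, Felis, Glossina, Listeria, Martes, Meles, Melursus, Mus, Nyctereutes, Otocyon, Peromyscus, Salamandra, Sinapis, Takifugu, Tremarctos, Ursus, Vespa, Vulpes

Tracing Salamandra: it sits inside (Salamandra,(((Melursus,Mus),(Camponotus,((Felis,Apis,Ursus),Peromyscus)),Avena),((Sinapis,(Ambystoma,Glossina)),(Arabidopsis,Listeria))),(Vulpes,Bufo)).
Tracing Felis: it sits inside (Felis,Apis,Ursus).
Tracing Takifugu: it sits inside (Takifugu,(Tremarctos,Otocyon,Fagus)).
The smallest clade enclosing all 3 is ((Martes,(Nyctereutes,(Takifugu,(Tremarctos,Otocyon,Fagus)))),((Salamandra,(((Melursus,Mus),(Camponotus,((Felis,Apis,Ursus),Peromyscus)),Avena),((Sinapis,(Ambystoma,Glossina)),(Arabidopsis,Listeria))),(Vulpes,Bufo)),Meles,Vespa)); the answer is its 24 terminal taxa in alphabetical order.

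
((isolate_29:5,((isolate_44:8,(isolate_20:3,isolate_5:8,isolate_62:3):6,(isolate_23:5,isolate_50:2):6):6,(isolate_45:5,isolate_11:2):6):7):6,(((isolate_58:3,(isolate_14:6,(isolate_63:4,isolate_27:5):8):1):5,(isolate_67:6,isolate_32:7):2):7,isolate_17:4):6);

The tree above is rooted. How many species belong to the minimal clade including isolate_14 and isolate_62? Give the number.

16

The MRCA of isolate_14 and isolate_62 is the root, so the clade is the entire tree.
That clade contains 16 terminal taxa: isolate_11, isolate_14, isolate_17, isolate_20, isolate_23, isolate_27, isolate_29, isolate_32, isolate_44, isolate_45, isolate_5, isolate_50, isolate_58, isolate_62, isolate_63, isolate_67.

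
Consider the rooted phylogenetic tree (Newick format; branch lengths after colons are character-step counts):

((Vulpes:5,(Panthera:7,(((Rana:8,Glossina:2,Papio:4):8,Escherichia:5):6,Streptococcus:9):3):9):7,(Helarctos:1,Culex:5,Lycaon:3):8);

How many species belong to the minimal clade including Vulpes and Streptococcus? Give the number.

7

The MRCA of Vulpes and Streptococcus is the node subtending (Vulpes,(Panthera,(((Rana,Glossina,Papio),Escherichia),Streptococcus))).
That clade contains 7 terminal taxa: Escherichia, Glossina, Panthera, Papio, Rana, Streptococcus, Vulpes.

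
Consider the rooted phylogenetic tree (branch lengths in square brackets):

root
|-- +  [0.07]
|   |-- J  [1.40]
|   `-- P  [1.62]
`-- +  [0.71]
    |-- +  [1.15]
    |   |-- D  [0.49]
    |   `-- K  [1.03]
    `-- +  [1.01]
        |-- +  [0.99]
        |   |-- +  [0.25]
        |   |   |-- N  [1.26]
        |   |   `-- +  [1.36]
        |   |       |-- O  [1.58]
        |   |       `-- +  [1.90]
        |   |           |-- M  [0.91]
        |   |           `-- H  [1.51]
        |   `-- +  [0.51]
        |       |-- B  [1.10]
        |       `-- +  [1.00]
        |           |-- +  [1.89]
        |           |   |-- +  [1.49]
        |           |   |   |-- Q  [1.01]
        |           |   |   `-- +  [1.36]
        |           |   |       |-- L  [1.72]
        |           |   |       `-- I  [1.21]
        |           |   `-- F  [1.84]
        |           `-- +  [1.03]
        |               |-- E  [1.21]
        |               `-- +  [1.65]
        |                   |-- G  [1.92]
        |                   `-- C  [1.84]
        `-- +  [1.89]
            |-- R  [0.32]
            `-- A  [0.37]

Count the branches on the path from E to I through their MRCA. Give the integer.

The MRCA of E and I is the node subtending (((Q,(L,I)),F),(E,(G,C))).
From E up to that node: 2 branches. From I up to the same node: 4 branches. Total: 2 + 4 = 6.

6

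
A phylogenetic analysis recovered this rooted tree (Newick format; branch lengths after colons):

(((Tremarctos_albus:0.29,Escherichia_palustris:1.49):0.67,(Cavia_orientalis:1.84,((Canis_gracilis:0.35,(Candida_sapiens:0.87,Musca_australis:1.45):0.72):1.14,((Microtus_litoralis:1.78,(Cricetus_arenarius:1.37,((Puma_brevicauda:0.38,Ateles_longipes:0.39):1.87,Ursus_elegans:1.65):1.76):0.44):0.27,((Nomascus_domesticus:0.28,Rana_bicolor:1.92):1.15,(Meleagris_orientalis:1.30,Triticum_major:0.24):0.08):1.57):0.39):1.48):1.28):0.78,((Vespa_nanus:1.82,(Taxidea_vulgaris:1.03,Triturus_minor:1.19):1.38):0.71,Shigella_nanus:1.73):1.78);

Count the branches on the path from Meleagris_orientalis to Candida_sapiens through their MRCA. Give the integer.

The MRCA of Meleagris_orientalis and Candida_sapiens is the node subtending ((Canis_gracilis,(Candida_sapiens,Musca_australis)),((Microtus_litoralis,(Cricetus_arenarius,((Puma_brevicauda,Ateles_longipes),Ursus_elegans))),((Nomascus_domesticus,Rana_bicolor),(Meleagris_orientalis,Triticum_major)))).
From Meleagris_orientalis up to that node: 4 branches. From Candida_sapiens up to the same node: 3 branches. Total: 4 + 3 = 7.

7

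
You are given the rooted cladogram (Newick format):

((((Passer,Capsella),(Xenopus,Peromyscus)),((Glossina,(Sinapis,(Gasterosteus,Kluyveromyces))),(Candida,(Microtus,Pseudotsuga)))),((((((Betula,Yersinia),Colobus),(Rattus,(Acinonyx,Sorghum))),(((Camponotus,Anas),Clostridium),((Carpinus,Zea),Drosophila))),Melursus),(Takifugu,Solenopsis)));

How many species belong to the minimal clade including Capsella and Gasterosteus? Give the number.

11

The MRCA of Capsella and Gasterosteus is the node subtending (((Passer,Capsella),(Xenopus,Peromyscus)),((Glossina,(Sinapis,(Gasterosteus,Kluyveromyces))),(Candida,(Microtus,Pseudotsuga)))).
That clade contains 11 terminal taxa: Candida, Capsella, Gasterosteus, Glossina, Kluyveromyces, Microtus, Passer, Peromyscus, Pseudotsuga, Sinapis, Xenopus.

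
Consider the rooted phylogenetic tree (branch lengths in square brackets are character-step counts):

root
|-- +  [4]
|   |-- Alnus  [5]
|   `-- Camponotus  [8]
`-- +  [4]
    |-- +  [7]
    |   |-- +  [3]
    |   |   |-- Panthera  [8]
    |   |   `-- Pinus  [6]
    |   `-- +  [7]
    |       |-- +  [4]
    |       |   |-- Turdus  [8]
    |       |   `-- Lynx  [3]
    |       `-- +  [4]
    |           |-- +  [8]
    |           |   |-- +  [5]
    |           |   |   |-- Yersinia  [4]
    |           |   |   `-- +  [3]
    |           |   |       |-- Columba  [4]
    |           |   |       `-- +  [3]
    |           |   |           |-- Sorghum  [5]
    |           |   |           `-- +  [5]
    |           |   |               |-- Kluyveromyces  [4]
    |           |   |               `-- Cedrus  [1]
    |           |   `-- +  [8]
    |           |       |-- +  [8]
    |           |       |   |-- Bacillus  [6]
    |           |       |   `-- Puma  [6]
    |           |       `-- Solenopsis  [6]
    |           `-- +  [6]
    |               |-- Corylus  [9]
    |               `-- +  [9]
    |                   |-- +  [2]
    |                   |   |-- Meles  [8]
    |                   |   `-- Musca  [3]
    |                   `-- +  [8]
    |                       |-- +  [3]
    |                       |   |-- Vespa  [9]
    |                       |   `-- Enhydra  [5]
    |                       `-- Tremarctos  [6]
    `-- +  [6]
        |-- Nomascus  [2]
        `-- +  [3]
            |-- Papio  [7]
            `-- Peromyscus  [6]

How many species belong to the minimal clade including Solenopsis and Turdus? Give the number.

16

The MRCA of Solenopsis and Turdus is the node subtending ((Turdus,Lynx),(((Yersinia,(Columba,(Sorghum,(Kluyveromyces,Cedrus)))),((Bacillus,Puma),Solenopsis)),(Corylus,((Meles,Musca),((Vespa,Enhydra),Tremarctos))))).
That clade contains 16 terminal taxa: Bacillus, Cedrus, Columba, Corylus, Enhydra, Kluyveromyces, Lynx, Meles, Musca, Puma, Solenopsis, Sorghum, Tremarctos, Turdus, Vespa, Yersinia.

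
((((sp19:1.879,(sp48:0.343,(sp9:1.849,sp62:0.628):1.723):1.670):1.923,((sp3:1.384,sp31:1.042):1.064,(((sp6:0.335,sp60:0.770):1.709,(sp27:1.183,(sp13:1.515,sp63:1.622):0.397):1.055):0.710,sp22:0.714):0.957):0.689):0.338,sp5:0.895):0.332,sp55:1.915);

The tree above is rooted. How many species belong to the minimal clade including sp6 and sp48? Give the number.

12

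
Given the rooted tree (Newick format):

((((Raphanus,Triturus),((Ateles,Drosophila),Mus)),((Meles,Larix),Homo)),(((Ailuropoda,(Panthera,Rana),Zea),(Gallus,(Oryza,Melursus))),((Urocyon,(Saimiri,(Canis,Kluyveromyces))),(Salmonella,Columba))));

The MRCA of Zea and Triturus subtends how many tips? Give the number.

The MRCA of Zea and Triturus is the root, so the clade is the entire tree.
That clade contains 21 terminal taxa: Ailuropoda, Ateles, Canis, Columba, Drosophila, Gallus, Homo, Kluyveromyces, Larix, Meles, Melursus, Mus, Oryza, Panthera, Rana, Raphanus, Saimiri, Salmonella, Triturus, Urocyon, Zea.

21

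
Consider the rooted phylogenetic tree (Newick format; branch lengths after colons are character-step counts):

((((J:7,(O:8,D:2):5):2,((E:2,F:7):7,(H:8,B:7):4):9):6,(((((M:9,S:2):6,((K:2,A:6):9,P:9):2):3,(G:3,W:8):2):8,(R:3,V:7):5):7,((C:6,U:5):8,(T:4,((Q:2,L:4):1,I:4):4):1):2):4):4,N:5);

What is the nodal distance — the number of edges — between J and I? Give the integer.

The MRCA of J and I is the node subtending (((J,(O,D)),((E,F),(H,B))),(((((M,S),((K,A),P)),(G,W)),(R,V)),((C,U),(T,((Q,L),I))))).
From J up to that node: 3 branches. From I up to the same node: 5 branches. Total: 3 + 5 = 8.

8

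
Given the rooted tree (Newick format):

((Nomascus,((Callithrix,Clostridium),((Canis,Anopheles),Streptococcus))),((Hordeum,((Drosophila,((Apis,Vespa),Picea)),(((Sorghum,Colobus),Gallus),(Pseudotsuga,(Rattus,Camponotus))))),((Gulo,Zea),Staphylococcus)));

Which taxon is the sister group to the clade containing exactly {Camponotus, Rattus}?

The clade containing exactly {Camponotus, Rattus} attaches to the tree at the node subtending (Pseudotsuga,(Rattus,Camponotus)).
The other lineage descending from that same node — the sister group — is the single tip Pseudotsuga.

Pseudotsuga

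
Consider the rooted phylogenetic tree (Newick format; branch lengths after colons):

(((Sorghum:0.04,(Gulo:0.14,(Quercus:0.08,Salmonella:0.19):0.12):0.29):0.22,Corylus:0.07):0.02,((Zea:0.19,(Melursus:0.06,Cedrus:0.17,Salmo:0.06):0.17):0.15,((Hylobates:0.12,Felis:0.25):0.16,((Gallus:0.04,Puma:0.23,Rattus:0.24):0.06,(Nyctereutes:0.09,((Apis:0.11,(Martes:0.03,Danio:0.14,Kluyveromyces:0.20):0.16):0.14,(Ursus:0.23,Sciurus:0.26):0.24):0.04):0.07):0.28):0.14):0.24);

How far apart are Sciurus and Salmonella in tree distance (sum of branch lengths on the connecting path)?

The path runs Sciurus → … → MRCA → … → Salmonella; the MRCA is the root of the tree.
Branch lengths along that path: 0.26 + 0.24 + 0.04 + 0.07 + 0.28 + 0.14 + 0.24 + 0.02 + 0.22 + 0.29 + 0.12 + 0.19 = 2.11.

2.11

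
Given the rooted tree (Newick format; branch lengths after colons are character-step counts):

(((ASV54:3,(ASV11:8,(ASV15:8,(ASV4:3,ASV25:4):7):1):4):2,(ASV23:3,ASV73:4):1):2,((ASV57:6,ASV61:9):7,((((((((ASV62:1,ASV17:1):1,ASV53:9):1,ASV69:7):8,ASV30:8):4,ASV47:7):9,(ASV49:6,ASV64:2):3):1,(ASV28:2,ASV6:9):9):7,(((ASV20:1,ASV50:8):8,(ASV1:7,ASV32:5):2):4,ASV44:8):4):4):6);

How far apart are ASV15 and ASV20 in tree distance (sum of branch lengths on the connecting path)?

44

The path runs ASV15 → … → MRCA → … → ASV20; the MRCA is the root of the tree.
Branch lengths along that path: 8 + 1 + 4 + 2 + 2 + 6 + 4 + 4 + 4 + 8 + 1 = 44.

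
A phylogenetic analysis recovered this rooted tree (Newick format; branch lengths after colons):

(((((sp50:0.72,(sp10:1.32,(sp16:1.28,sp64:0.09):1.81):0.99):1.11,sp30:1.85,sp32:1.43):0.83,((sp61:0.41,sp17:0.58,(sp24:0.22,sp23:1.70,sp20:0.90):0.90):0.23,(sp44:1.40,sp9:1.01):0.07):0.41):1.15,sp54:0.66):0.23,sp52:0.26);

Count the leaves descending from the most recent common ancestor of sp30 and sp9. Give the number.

13

The MRCA of sp30 and sp9 is the node subtending (((sp50,(sp10,(sp16,sp64))),sp30,sp32),((sp61,sp17,(sp24,sp23,sp20)),(sp44,sp9))).
That clade contains 13 terminal taxa: sp10, sp16, sp17, sp20, sp23, sp24, sp30, sp32, sp44, sp50, sp61, sp64, sp9.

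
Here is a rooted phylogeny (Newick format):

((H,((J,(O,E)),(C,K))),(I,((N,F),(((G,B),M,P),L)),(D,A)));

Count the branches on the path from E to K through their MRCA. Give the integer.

The MRCA of E and K is the node subtending ((J,(O,E)),(C,K)).
From E up to that node: 3 branches. From K up to the same node: 2 branches. Total: 3 + 2 = 5.

5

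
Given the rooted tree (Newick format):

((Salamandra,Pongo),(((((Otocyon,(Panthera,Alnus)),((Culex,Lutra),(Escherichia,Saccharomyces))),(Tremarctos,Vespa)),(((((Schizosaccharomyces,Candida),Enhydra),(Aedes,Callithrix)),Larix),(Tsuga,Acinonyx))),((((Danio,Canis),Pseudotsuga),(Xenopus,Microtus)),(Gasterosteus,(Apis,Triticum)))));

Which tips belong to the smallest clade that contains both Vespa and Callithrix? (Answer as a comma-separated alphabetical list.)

Acinonyx, Aedes, Alnus, Callithrix, Candida, Culex, Enhydra, Escherichia, Larix, Lutra, Otocyon, Panthera, Saccharomyces, Schizosaccharomyces, Tremarctos, Tsuga, Vespa

Tracing Vespa: it sits inside (Tremarctos,Vespa).
Tracing Callithrix: it sits inside (Aedes,Callithrix).
The smallest clade enclosing both is ((((Otocyon,(Panthera,Alnus)),((Culex,Lutra),(Escherichia,Saccharomyces))),(Tremarctos,Vespa)),(((((Schizosaccharomyces,Candida),Enhydra),(Aedes,Callithrix)),Larix),(Tsuga,Acinonyx))); the answer is its 17 terminal taxa in alphabetical order.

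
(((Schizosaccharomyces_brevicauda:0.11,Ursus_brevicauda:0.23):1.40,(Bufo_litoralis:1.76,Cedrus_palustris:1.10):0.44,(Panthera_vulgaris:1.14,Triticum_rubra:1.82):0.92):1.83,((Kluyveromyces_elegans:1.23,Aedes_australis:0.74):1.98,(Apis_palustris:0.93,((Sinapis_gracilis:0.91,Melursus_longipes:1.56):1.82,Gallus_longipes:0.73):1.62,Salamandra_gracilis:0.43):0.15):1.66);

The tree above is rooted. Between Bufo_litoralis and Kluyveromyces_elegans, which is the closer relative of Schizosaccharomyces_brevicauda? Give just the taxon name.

The MRCA of Schizosaccharomyces_brevicauda and Bufo_litoralis subtends ((Schizosaccharomyces_brevicauda,Ursus_brevicauda),(Bufo_litoralis,Cedrus_palustris),(Panthera_vulgaris,Triticum_rubra)) (6 taxa).
The MRCA of Schizosaccharomyces_brevicauda and Kluyveromyces_elegans is the root, subtending the entire tree (13 taxa).
The first is nested inside the second, so Schizosaccharomyces_brevicauda shares a more recent common ancestor with Bufo_litoralis.

Bufo_litoralis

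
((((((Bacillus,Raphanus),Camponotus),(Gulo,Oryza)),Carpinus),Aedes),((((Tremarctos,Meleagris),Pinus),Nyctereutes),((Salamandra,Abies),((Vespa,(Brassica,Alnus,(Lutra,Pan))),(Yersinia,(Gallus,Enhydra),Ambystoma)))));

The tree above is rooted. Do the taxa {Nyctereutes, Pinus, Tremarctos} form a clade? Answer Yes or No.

The MRCA of the listed taxa subtends (((Tremarctos,Meleagris),Pinus),Nyctereutes).
That clade also contains Meleagris, which is not in the proposed group, so the group is not monophyletic.

No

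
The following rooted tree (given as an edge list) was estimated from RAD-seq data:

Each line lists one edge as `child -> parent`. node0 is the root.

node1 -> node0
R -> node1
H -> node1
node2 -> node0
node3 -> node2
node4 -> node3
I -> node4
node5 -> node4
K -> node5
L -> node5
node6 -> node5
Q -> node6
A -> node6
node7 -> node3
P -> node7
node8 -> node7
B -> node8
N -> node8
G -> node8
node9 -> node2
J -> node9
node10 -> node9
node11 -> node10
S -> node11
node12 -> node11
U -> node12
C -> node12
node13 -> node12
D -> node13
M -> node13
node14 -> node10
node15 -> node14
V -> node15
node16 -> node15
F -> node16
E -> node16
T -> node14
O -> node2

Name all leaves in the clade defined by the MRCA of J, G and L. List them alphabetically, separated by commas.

A, B, C, D, E, F, G, I, J, K, L, M, N, O, P, Q, S, T, U, V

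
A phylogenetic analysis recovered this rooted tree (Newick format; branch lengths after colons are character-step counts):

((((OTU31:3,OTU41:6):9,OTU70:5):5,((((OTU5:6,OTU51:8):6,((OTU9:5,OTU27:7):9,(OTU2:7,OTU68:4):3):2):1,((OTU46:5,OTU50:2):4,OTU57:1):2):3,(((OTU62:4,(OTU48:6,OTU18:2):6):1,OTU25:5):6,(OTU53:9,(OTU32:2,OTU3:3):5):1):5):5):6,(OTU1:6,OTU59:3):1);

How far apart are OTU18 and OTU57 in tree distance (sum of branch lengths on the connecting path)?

26

The path runs OTU18 → … → MRCA → … → OTU57; the MRCA is the node subtending ((((OTU5,OTU51),((OTU9,OTU27),(OTU2,OTU68))),((OTU46,OTU50),OTU57)),(((OTU62,(OTU48,OTU18)),OTU25),(OTU53,(OTU32,OTU3)))).
Branch lengths along that path: 2 + 6 + 1 + 6 + 5 + 3 + 2 + 1 = 26.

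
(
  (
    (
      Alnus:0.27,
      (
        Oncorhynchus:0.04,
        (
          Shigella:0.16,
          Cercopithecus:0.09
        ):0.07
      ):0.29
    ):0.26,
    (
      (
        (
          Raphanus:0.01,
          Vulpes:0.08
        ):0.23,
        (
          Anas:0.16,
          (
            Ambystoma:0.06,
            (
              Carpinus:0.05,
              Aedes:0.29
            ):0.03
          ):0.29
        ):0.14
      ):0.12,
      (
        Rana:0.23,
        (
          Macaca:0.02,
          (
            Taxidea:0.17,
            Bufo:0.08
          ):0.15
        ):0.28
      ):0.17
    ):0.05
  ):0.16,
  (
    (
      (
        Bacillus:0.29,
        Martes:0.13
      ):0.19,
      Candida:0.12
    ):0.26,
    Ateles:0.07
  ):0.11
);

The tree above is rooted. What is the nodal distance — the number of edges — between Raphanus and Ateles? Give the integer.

7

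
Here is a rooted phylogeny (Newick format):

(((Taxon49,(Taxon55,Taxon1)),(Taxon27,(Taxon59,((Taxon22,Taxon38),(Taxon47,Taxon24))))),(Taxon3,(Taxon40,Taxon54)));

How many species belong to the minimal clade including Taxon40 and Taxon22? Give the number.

12

The MRCA of Taxon40 and Taxon22 is the root, so the clade is the entire tree.
That clade contains 12 terminal taxa: Taxon1, Taxon22, Taxon24, Taxon27, Taxon3, Taxon38, Taxon40, Taxon47, Taxon49, Taxon54, Taxon55, Taxon59.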